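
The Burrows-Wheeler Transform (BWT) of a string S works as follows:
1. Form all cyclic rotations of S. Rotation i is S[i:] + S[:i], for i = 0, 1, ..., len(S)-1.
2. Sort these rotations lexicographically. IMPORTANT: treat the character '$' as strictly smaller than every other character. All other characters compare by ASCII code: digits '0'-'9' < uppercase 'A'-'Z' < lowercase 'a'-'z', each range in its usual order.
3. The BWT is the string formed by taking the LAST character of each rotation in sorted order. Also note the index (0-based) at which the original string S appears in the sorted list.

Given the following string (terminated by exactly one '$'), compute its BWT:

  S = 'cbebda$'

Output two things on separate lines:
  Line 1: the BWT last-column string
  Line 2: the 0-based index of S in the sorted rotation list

Answer: adec$bb
4

Derivation:
All 7 rotations (rotation i = S[i:]+S[:i]):
  rot[0] = cbebda$
  rot[1] = bebda$c
  rot[2] = ebda$cb
  rot[3] = bda$cbe
  rot[4] = da$cbeb
  rot[5] = a$cbebd
  rot[6] = $cbebda
Sorted (with $ < everything):
  sorted[0] = $cbebda  (last char: 'a')
  sorted[1] = a$cbebd  (last char: 'd')
  sorted[2] = bda$cbe  (last char: 'e')
  sorted[3] = bebda$c  (last char: 'c')
  sorted[4] = cbebda$  (last char: '$')
  sorted[5] = da$cbeb  (last char: 'b')
  sorted[6] = ebda$cb  (last char: 'b')
Last column: adec$bb
Original string S is at sorted index 4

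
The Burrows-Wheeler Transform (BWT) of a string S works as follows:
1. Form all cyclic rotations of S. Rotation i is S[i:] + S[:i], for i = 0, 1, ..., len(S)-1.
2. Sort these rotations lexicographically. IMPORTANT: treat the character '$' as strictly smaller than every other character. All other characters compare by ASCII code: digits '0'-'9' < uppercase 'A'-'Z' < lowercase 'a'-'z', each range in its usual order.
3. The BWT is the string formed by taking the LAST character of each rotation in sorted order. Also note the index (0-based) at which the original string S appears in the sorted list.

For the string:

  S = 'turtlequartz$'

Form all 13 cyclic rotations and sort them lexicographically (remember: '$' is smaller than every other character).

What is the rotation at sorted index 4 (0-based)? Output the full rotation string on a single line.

Answer: quartz$turtle

Derivation:
All 13 rotations (rotation i = S[i:]+S[:i]):
  rot[0] = turtlequartz$
  rot[1] = urtlequartz$t
  rot[2] = rtlequartz$tu
  rot[3] = tlequartz$tur
  rot[4] = lequartz$turt
  rot[5] = equartz$turtl
  rot[6] = quartz$turtle
  rot[7] = uartz$turtleq
  rot[8] = artz$turtlequ
  rot[9] = rtz$turtlequa
  rot[10] = tz$turtlequar
  rot[11] = z$turtlequart
  rot[12] = $turtlequartz
Sorted (with $ < everything):
  sorted[0] = $turtlequartz
  sorted[1] = artz$turtlequ
  sorted[2] = equartz$turtl
  sorted[3] = lequartz$turt
  sorted[4] = quartz$turtle
  sorted[5] = rtlequartz$tu
  sorted[6] = rtz$turtlequa
  sorted[7] = tlequartz$tur
  sorted[8] = turtlequartz$
  sorted[9] = tz$turtlequar
  sorted[10] = uartz$turtleq
  sorted[11] = urtlequartz$t
  sorted[12] = z$turtlequart
sorted[4] = quartz$turtle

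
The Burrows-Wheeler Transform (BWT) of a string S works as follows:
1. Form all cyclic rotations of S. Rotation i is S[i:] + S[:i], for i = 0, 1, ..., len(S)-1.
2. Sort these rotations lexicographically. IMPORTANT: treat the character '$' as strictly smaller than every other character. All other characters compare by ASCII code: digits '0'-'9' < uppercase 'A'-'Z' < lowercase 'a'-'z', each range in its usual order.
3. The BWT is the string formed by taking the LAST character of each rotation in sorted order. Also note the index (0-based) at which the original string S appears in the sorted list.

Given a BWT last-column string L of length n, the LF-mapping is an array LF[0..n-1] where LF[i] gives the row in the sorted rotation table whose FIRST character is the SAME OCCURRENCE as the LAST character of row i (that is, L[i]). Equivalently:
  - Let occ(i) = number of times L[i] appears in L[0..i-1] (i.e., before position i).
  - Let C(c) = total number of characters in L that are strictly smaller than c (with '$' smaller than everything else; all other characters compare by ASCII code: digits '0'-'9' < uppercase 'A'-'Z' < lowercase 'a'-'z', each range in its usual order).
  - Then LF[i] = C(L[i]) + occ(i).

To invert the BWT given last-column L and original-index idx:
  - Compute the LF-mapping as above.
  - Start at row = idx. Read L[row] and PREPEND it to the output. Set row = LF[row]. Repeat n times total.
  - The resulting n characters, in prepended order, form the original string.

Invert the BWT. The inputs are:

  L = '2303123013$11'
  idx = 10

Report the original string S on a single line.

Answer: 311213133002$

Derivation:
LF mapping: 7 9 1 10 3 8 11 2 4 12 0 5 6
Walk LF starting at row 10, prepending L[row]:
  step 1: row=10, L[10]='$', prepend. Next row=LF[10]=0
  step 2: row=0, L[0]='2', prepend. Next row=LF[0]=7
  step 3: row=7, L[7]='0', prepend. Next row=LF[7]=2
  step 4: row=2, L[2]='0', prepend. Next row=LF[2]=1
  step 5: row=1, L[1]='3', prepend. Next row=LF[1]=9
  step 6: row=9, L[9]='3', prepend. Next row=LF[9]=12
  step 7: row=12, L[12]='1', prepend. Next row=LF[12]=6
  step 8: row=6, L[6]='3', prepend. Next row=LF[6]=11
  step 9: row=11, L[11]='1', prepend. Next row=LF[11]=5
  step 10: row=5, L[5]='2', prepend. Next row=LF[5]=8
  step 11: row=8, L[8]='1', prepend. Next row=LF[8]=4
  step 12: row=4, L[4]='1', prepend. Next row=LF[4]=3
  step 13: row=3, L[3]='3', prepend. Next row=LF[3]=10
Reversed output: 311213133002$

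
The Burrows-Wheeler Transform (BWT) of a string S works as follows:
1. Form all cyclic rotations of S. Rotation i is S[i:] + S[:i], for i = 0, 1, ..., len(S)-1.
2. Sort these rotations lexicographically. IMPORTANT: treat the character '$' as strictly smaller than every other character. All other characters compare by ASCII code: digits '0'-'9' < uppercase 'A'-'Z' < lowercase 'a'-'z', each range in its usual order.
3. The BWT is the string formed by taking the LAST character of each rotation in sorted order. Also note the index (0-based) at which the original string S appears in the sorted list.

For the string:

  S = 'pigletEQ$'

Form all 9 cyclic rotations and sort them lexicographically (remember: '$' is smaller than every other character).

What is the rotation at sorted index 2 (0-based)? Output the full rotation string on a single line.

All 9 rotations (rotation i = S[i:]+S[:i]):
  rot[0] = pigletEQ$
  rot[1] = igletEQ$p
  rot[2] = gletEQ$pi
  rot[3] = letEQ$pig
  rot[4] = etEQ$pigl
  rot[5] = tEQ$pigle
  rot[6] = EQ$piglet
  rot[7] = Q$pigletE
  rot[8] = $pigletEQ
Sorted (with $ < everything):
  sorted[0] = $pigletEQ
  sorted[1] = EQ$piglet
  sorted[2] = Q$pigletE
  sorted[3] = etEQ$pigl
  sorted[4] = gletEQ$pi
  sorted[5] = igletEQ$p
  sorted[6] = letEQ$pig
  sorted[7] = pigletEQ$
  sorted[8] = tEQ$pigle
sorted[2] = Q$pigletE

Answer: Q$pigletE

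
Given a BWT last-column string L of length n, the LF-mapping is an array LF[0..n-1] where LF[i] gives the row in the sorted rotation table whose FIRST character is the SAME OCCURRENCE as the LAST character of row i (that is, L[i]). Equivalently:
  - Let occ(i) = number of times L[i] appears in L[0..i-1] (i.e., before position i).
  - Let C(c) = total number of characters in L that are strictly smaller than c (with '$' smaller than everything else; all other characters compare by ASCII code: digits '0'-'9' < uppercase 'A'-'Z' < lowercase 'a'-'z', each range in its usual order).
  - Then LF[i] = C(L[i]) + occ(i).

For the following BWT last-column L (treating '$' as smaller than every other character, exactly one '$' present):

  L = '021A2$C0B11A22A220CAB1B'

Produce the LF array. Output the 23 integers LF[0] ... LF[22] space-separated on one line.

Char counts: '$':1, '0':3, '1':4, '2':6, 'A':4, 'B':3, 'C':2
C (first-col start): C('$')=0, C('0')=1, C('1')=4, C('2')=8, C('A')=14, C('B')=18, C('C')=21
L[0]='0': occ=0, LF[0]=C('0')+0=1+0=1
L[1]='2': occ=0, LF[1]=C('2')+0=8+0=8
L[2]='1': occ=0, LF[2]=C('1')+0=4+0=4
L[3]='A': occ=0, LF[3]=C('A')+0=14+0=14
L[4]='2': occ=1, LF[4]=C('2')+1=8+1=9
L[5]='$': occ=0, LF[5]=C('$')+0=0+0=0
L[6]='C': occ=0, LF[6]=C('C')+0=21+0=21
L[7]='0': occ=1, LF[7]=C('0')+1=1+1=2
L[8]='B': occ=0, LF[8]=C('B')+0=18+0=18
L[9]='1': occ=1, LF[9]=C('1')+1=4+1=5
L[10]='1': occ=2, LF[10]=C('1')+2=4+2=6
L[11]='A': occ=1, LF[11]=C('A')+1=14+1=15
L[12]='2': occ=2, LF[12]=C('2')+2=8+2=10
L[13]='2': occ=3, LF[13]=C('2')+3=8+3=11
L[14]='A': occ=2, LF[14]=C('A')+2=14+2=16
L[15]='2': occ=4, LF[15]=C('2')+4=8+4=12
L[16]='2': occ=5, LF[16]=C('2')+5=8+5=13
L[17]='0': occ=2, LF[17]=C('0')+2=1+2=3
L[18]='C': occ=1, LF[18]=C('C')+1=21+1=22
L[19]='A': occ=3, LF[19]=C('A')+3=14+3=17
L[20]='B': occ=1, LF[20]=C('B')+1=18+1=19
L[21]='1': occ=3, LF[21]=C('1')+3=4+3=7
L[22]='B': occ=2, LF[22]=C('B')+2=18+2=20

Answer: 1 8 4 14 9 0 21 2 18 5 6 15 10 11 16 12 13 3 22 17 19 7 20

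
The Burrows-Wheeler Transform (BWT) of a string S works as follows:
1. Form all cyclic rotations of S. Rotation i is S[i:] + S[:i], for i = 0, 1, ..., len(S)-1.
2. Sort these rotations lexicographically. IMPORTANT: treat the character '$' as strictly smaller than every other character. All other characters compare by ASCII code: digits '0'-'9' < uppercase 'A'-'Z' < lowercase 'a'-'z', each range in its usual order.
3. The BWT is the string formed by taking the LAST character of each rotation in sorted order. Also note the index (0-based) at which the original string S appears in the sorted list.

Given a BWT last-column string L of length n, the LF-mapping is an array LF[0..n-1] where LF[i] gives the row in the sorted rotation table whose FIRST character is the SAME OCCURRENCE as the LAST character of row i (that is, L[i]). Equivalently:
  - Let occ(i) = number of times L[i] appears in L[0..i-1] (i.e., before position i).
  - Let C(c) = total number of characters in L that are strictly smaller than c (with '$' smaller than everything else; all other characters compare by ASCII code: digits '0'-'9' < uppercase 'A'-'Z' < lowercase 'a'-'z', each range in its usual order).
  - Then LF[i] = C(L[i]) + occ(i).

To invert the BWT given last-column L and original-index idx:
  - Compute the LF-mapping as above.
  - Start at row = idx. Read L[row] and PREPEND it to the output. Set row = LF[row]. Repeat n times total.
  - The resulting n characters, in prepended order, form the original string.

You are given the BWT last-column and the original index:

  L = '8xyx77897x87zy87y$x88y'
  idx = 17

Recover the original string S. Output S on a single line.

Answer: y77x8x788yxyx778yz988$

Derivation:
LF mapping: 6 13 17 14 1 2 7 12 3 15 8 4 21 18 9 5 19 0 16 10 11 20
Walk LF starting at row 17, prepending L[row]:
  step 1: row=17, L[17]='$', prepend. Next row=LF[17]=0
  step 2: row=0, L[0]='8', prepend. Next row=LF[0]=6
  step 3: row=6, L[6]='8', prepend. Next row=LF[6]=7
  step 4: row=7, L[7]='9', prepend. Next row=LF[7]=12
  step 5: row=12, L[12]='z', prepend. Next row=LF[12]=21
  step 6: row=21, L[21]='y', prepend. Next row=LF[21]=20
  step 7: row=20, L[20]='8', prepend. Next row=LF[20]=11
  step 8: row=11, L[11]='7', prepend. Next row=LF[11]=4
  step 9: row=4, L[4]='7', prepend. Next row=LF[4]=1
  step 10: row=1, L[1]='x', prepend. Next row=LF[1]=13
  step 11: row=13, L[13]='y', prepend. Next row=LF[13]=18
  step 12: row=18, L[18]='x', prepend. Next row=LF[18]=16
  step 13: row=16, L[16]='y', prepend. Next row=LF[16]=19
  step 14: row=19, L[19]='8', prepend. Next row=LF[19]=10
  step 15: row=10, L[10]='8', prepend. Next row=LF[10]=8
  step 16: row=8, L[8]='7', prepend. Next row=LF[8]=3
  step 17: row=3, L[3]='x', prepend. Next row=LF[3]=14
  step 18: row=14, L[14]='8', prepend. Next row=LF[14]=9
  step 19: row=9, L[9]='x', prepend. Next row=LF[9]=15
  step 20: row=15, L[15]='7', prepend. Next row=LF[15]=5
  step 21: row=5, L[5]='7', prepend. Next row=LF[5]=2
  step 22: row=2, L[2]='y', prepend. Next row=LF[2]=17
Reversed output: y77x8x788yxyx778yz988$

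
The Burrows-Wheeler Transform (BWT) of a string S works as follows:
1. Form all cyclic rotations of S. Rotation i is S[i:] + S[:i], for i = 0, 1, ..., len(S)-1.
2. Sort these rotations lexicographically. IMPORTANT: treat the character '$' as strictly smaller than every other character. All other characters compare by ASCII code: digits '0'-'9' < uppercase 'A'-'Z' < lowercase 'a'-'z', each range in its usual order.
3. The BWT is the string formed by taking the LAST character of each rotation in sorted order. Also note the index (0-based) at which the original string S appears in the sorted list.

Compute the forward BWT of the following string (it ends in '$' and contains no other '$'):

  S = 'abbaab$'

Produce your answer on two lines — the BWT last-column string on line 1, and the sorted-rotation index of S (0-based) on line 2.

All 7 rotations (rotation i = S[i:]+S[:i]):
  rot[0] = abbaab$
  rot[1] = bbaab$a
  rot[2] = baab$ab
  rot[3] = aab$abb
  rot[4] = ab$abba
  rot[5] = b$abbaa
  rot[6] = $abbaab
Sorted (with $ < everything):
  sorted[0] = $abbaab  (last char: 'b')
  sorted[1] = aab$abb  (last char: 'b')
  sorted[2] = ab$abba  (last char: 'a')
  sorted[3] = abbaab$  (last char: '$')
  sorted[4] = b$abbaa  (last char: 'a')
  sorted[5] = baab$ab  (last char: 'b')
  sorted[6] = bbaab$a  (last char: 'a')
Last column: bba$aba
Original string S is at sorted index 3

Answer: bba$aba
3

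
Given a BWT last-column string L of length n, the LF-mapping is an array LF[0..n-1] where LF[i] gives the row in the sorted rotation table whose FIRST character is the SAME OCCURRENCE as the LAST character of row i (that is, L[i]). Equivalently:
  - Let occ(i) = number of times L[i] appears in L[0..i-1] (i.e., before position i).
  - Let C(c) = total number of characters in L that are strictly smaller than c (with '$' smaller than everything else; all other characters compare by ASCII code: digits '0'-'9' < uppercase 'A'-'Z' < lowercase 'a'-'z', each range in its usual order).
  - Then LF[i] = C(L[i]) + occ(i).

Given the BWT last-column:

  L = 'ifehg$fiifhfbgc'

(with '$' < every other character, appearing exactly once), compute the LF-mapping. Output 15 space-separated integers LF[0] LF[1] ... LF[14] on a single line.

Char counts: '$':1, 'b':1, 'c':1, 'e':1, 'f':4, 'g':2, 'h':2, 'i':3
C (first-col start): C('$')=0, C('b')=1, C('c')=2, C('e')=3, C('f')=4, C('g')=8, C('h')=10, C('i')=12
L[0]='i': occ=0, LF[0]=C('i')+0=12+0=12
L[1]='f': occ=0, LF[1]=C('f')+0=4+0=4
L[2]='e': occ=0, LF[2]=C('e')+0=3+0=3
L[3]='h': occ=0, LF[3]=C('h')+0=10+0=10
L[4]='g': occ=0, LF[4]=C('g')+0=8+0=8
L[5]='$': occ=0, LF[5]=C('$')+0=0+0=0
L[6]='f': occ=1, LF[6]=C('f')+1=4+1=5
L[7]='i': occ=1, LF[7]=C('i')+1=12+1=13
L[8]='i': occ=2, LF[8]=C('i')+2=12+2=14
L[9]='f': occ=2, LF[9]=C('f')+2=4+2=6
L[10]='h': occ=1, LF[10]=C('h')+1=10+1=11
L[11]='f': occ=3, LF[11]=C('f')+3=4+3=7
L[12]='b': occ=0, LF[12]=C('b')+0=1+0=1
L[13]='g': occ=1, LF[13]=C('g')+1=8+1=9
L[14]='c': occ=0, LF[14]=C('c')+0=2+0=2

Answer: 12 4 3 10 8 0 5 13 14 6 11 7 1 9 2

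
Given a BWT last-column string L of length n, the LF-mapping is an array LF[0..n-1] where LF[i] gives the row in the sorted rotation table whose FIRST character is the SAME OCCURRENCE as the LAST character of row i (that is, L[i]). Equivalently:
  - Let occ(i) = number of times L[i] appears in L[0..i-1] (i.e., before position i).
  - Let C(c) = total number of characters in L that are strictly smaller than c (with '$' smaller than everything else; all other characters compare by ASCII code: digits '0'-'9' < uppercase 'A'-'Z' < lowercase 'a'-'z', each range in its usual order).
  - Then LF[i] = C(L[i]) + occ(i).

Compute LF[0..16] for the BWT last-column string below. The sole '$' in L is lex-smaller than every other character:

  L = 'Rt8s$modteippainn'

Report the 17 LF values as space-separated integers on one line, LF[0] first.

Answer: 2 15 1 14 0 8 11 4 16 5 6 12 13 3 7 9 10

Derivation:
Char counts: '$':1, '8':1, 'R':1, 'a':1, 'd':1, 'e':1, 'i':2, 'm':1, 'n':2, 'o':1, 'p':2, 's':1, 't':2
C (first-col start): C('$')=0, C('8')=1, C('R')=2, C('a')=3, C('d')=4, C('e')=5, C('i')=6, C('m')=8, C('n')=9, C('o')=11, C('p')=12, C('s')=14, C('t')=15
L[0]='R': occ=0, LF[0]=C('R')+0=2+0=2
L[1]='t': occ=0, LF[1]=C('t')+0=15+0=15
L[2]='8': occ=0, LF[2]=C('8')+0=1+0=1
L[3]='s': occ=0, LF[3]=C('s')+0=14+0=14
L[4]='$': occ=0, LF[4]=C('$')+0=0+0=0
L[5]='m': occ=0, LF[5]=C('m')+0=8+0=8
L[6]='o': occ=0, LF[6]=C('o')+0=11+0=11
L[7]='d': occ=0, LF[7]=C('d')+0=4+0=4
L[8]='t': occ=1, LF[8]=C('t')+1=15+1=16
L[9]='e': occ=0, LF[9]=C('e')+0=5+0=5
L[10]='i': occ=0, LF[10]=C('i')+0=6+0=6
L[11]='p': occ=0, LF[11]=C('p')+0=12+0=12
L[12]='p': occ=1, LF[12]=C('p')+1=12+1=13
L[13]='a': occ=0, LF[13]=C('a')+0=3+0=3
L[14]='i': occ=1, LF[14]=C('i')+1=6+1=7
L[15]='n': occ=0, LF[15]=C('n')+0=9+0=9
L[16]='n': occ=1, LF[16]=C('n')+1=9+1=10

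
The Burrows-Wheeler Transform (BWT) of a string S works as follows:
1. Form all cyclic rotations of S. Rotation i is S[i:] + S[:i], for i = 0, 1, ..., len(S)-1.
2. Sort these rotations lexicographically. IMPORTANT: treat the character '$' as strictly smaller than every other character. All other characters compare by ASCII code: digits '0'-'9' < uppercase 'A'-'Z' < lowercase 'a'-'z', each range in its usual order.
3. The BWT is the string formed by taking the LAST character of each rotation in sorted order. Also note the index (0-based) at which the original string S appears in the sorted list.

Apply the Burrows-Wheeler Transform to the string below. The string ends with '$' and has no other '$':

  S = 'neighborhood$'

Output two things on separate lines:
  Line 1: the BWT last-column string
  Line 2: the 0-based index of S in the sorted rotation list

All 13 rotations (rotation i = S[i:]+S[:i]):
  rot[0] = neighborhood$
  rot[1] = eighborhood$n
  rot[2] = ighborhood$ne
  rot[3] = ghborhood$nei
  rot[4] = hborhood$neig
  rot[5] = borhood$neigh
  rot[6] = orhood$neighb
  rot[7] = rhood$neighbo
  rot[8] = hood$neighbor
  rot[9] = ood$neighborh
  rot[10] = od$neighborho
  rot[11] = d$neighborhoo
  rot[12] = $neighborhood
Sorted (with $ < everything):
  sorted[0] = $neighborhood  (last char: 'd')
  sorted[1] = borhood$neigh  (last char: 'h')
  sorted[2] = d$neighborhoo  (last char: 'o')
  sorted[3] = eighborhood$n  (last char: 'n')
  sorted[4] = ghborhood$nei  (last char: 'i')
  sorted[5] = hborhood$neig  (last char: 'g')
  sorted[6] = hood$neighbor  (last char: 'r')
  sorted[7] = ighborhood$ne  (last char: 'e')
  sorted[8] = neighborhood$  (last char: '$')
  sorted[9] = od$neighborho  (last char: 'o')
  sorted[10] = ood$neighborh  (last char: 'h')
  sorted[11] = orhood$neighb  (last char: 'b')
  sorted[12] = rhood$neighbo  (last char: 'o')
Last column: dhonigre$ohbo
Original string S is at sorted index 8

Answer: dhonigre$ohbo
8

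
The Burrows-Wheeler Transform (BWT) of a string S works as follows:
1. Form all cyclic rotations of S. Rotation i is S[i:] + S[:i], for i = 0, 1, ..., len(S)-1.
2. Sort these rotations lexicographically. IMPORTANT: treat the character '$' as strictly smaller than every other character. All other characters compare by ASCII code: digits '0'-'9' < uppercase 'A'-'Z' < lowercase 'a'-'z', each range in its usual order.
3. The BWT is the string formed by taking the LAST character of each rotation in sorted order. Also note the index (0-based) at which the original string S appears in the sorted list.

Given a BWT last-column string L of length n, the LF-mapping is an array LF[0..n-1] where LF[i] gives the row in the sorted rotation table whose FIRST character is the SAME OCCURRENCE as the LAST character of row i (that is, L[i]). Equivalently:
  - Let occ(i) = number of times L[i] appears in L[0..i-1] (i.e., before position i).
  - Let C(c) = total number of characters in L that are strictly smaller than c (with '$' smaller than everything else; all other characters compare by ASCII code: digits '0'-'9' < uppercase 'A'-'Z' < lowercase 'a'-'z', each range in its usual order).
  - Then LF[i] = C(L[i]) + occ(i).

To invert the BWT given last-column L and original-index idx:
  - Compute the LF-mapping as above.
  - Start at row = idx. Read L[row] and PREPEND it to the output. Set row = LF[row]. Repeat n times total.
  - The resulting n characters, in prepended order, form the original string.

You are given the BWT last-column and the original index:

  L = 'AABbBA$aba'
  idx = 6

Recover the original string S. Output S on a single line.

LF mapping: 1 2 4 8 5 3 0 6 9 7
Walk LF starting at row 6, prepending L[row]:
  step 1: row=6, L[6]='$', prepend. Next row=LF[6]=0
  step 2: row=0, L[0]='A', prepend. Next row=LF[0]=1
  step 3: row=1, L[1]='A', prepend. Next row=LF[1]=2
  step 4: row=2, L[2]='B', prepend. Next row=LF[2]=4
  step 5: row=4, L[4]='B', prepend. Next row=LF[4]=5
  step 6: row=5, L[5]='A', prepend. Next row=LF[5]=3
  step 7: row=3, L[3]='b', prepend. Next row=LF[3]=8
  step 8: row=8, L[8]='b', prepend. Next row=LF[8]=9
  step 9: row=9, L[9]='a', prepend. Next row=LF[9]=7
  step 10: row=7, L[7]='a', prepend. Next row=LF[7]=6
Reversed output: aabbABBAA$

Answer: aabbABBAA$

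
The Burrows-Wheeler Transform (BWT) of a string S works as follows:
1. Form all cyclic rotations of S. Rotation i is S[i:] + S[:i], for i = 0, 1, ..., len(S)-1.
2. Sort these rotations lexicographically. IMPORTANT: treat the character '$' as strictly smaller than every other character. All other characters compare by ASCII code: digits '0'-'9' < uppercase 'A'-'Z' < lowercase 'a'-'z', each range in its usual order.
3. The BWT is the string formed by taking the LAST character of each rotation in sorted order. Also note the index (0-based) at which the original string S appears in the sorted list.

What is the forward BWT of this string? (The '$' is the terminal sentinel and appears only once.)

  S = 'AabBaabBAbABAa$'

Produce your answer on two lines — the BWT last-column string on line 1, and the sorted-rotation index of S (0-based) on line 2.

All 15 rotations (rotation i = S[i:]+S[:i]):
  rot[0] = AabBaabBAbABAa$
  rot[1] = abBaabBAbABAa$A
  rot[2] = bBaabBAbABAa$Aa
  rot[3] = BaabBAbABAa$Aab
  rot[4] = aabBAbABAa$AabB
  rot[5] = abBAbABAa$AabBa
  rot[6] = bBAbABAa$AabBaa
  rot[7] = BAbABAa$AabBaab
  rot[8] = AbABAa$AabBaabB
  rot[9] = bABAa$AabBaabBA
  rot[10] = ABAa$AabBaabBAb
  rot[11] = BAa$AabBaabBAbA
  rot[12] = Aa$AabBaabBAbAB
  rot[13] = a$AabBaabBAbABA
  rot[14] = $AabBaabBAbABAa
Sorted (with $ < everything):
  sorted[0] = $AabBaabBAbABAa  (last char: 'a')
  sorted[1] = ABAa$AabBaabBAb  (last char: 'b')
  sorted[2] = Aa$AabBaabBAbAB  (last char: 'B')
  sorted[3] = AabBaabBAbABAa$  (last char: '$')
  sorted[4] = AbABAa$AabBaabB  (last char: 'B')
  sorted[5] = BAa$AabBaabBAbA  (last char: 'A')
  sorted[6] = BAbABAa$AabBaab  (last char: 'b')
  sorted[7] = BaabBAbABAa$Aab  (last char: 'b')
  sorted[8] = a$AabBaabBAbABA  (last char: 'A')
  sorted[9] = aabBAbABAa$AabB  (last char: 'B')
  sorted[10] = abBAbABAa$AabBa  (last char: 'a')
  sorted[11] = abBaabBAbABAa$A  (last char: 'A')
  sorted[12] = bABAa$AabBaabBA  (last char: 'A')
  sorted[13] = bBAbABAa$AabBaa  (last char: 'a')
  sorted[14] = bBaabBAbABAa$Aa  (last char: 'a')
Last column: abB$BAbbABaAAaa
Original string S is at sorted index 3

Answer: abB$BAbbABaAAaa
3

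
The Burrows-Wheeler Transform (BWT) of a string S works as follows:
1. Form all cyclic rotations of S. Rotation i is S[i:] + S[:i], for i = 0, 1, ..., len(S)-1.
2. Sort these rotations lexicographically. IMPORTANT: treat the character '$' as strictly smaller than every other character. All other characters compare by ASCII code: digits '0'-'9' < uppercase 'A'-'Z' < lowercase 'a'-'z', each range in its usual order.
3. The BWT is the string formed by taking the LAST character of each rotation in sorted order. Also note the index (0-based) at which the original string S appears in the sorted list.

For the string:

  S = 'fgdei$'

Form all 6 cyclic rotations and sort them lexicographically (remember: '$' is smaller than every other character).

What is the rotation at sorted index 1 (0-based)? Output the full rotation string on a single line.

All 6 rotations (rotation i = S[i:]+S[:i]):
  rot[0] = fgdei$
  rot[1] = gdei$f
  rot[2] = dei$fg
  rot[3] = ei$fgd
  rot[4] = i$fgde
  rot[5] = $fgdei
Sorted (with $ < everything):
  sorted[0] = $fgdei
  sorted[1] = dei$fg
  sorted[2] = ei$fgd
  sorted[3] = fgdei$
  sorted[4] = gdei$f
  sorted[5] = i$fgde
sorted[1] = dei$fg

Answer: dei$fg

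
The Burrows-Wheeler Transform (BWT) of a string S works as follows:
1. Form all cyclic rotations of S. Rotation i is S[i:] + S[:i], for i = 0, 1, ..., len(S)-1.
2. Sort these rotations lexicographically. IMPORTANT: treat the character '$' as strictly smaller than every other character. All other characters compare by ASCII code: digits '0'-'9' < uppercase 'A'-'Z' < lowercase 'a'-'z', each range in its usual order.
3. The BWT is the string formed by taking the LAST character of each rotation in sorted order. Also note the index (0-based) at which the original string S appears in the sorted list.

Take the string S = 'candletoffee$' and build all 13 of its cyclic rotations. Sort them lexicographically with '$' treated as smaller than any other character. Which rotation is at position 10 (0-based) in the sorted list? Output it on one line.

Answer: ndletoffee$ca

Derivation:
All 13 rotations (rotation i = S[i:]+S[:i]):
  rot[0] = candletoffee$
  rot[1] = andletoffee$c
  rot[2] = ndletoffee$ca
  rot[3] = dletoffee$can
  rot[4] = letoffee$cand
  rot[5] = etoffee$candl
  rot[6] = toffee$candle
  rot[7] = offee$candlet
  rot[8] = ffee$candleto
  rot[9] = fee$candletof
  rot[10] = ee$candletoff
  rot[11] = e$candletoffe
  rot[12] = $candletoffee
Sorted (with $ < everything):
  sorted[0] = $candletoffee
  sorted[1] = andletoffee$c
  sorted[2] = candletoffee$
  sorted[3] = dletoffee$can
  sorted[4] = e$candletoffe
  sorted[5] = ee$candletoff
  sorted[6] = etoffee$candl
  sorted[7] = fee$candletof
  sorted[8] = ffee$candleto
  sorted[9] = letoffee$cand
  sorted[10] = ndletoffee$ca
  sorted[11] = offee$candlet
  sorted[12] = toffee$candle
sorted[10] = ndletoffee$ca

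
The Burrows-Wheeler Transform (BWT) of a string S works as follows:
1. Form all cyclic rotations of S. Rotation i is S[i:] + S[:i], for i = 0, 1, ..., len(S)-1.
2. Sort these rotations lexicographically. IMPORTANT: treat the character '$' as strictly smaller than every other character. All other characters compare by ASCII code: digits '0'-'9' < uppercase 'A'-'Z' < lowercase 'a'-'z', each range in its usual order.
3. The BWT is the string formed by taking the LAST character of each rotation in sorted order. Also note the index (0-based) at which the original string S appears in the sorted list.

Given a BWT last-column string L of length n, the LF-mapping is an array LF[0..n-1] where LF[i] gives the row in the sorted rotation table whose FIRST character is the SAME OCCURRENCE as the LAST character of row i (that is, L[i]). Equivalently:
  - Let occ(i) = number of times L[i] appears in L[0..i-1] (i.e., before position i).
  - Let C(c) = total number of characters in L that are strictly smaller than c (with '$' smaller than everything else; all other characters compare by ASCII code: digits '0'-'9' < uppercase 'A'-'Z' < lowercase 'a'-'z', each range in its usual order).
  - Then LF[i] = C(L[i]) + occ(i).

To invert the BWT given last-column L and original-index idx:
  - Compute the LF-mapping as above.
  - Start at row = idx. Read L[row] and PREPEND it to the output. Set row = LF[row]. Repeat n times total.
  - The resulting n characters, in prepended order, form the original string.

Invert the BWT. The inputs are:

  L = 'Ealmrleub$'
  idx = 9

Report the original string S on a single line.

LF mapping: 1 2 5 7 8 6 4 9 3 0
Walk LF starting at row 9, prepending L[row]:
  step 1: row=9, L[9]='$', prepend. Next row=LF[9]=0
  step 2: row=0, L[0]='E', prepend. Next row=LF[0]=1
  step 3: row=1, L[1]='a', prepend. Next row=LF[1]=2
  step 4: row=2, L[2]='l', prepend. Next row=LF[2]=5
  step 5: row=5, L[5]='l', prepend. Next row=LF[5]=6
  step 6: row=6, L[6]='e', prepend. Next row=LF[6]=4
  step 7: row=4, L[4]='r', prepend. Next row=LF[4]=8
  step 8: row=8, L[8]='b', prepend. Next row=LF[8]=3
  step 9: row=3, L[3]='m', prepend. Next row=LF[3]=7
  step 10: row=7, L[7]='u', prepend. Next row=LF[7]=9
Reversed output: umbrellaE$

Answer: umbrellaE$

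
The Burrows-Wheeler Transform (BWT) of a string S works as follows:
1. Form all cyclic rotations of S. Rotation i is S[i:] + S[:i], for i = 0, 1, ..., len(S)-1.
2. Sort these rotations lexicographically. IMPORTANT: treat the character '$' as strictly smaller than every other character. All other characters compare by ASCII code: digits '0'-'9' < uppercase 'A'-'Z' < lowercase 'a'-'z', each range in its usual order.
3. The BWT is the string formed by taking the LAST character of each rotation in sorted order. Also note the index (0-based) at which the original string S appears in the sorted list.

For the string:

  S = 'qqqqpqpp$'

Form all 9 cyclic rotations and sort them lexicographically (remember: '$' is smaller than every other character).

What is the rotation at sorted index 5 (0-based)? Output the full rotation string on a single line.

Answer: qpqpp$qqq

Derivation:
All 9 rotations (rotation i = S[i:]+S[:i]):
  rot[0] = qqqqpqpp$
  rot[1] = qqqpqpp$q
  rot[2] = qqpqpp$qq
  rot[3] = qpqpp$qqq
  rot[4] = pqpp$qqqq
  rot[5] = qpp$qqqqp
  rot[6] = pp$qqqqpq
  rot[7] = p$qqqqpqp
  rot[8] = $qqqqpqpp
Sorted (with $ < everything):
  sorted[0] = $qqqqpqpp
  sorted[1] = p$qqqqpqp
  sorted[2] = pp$qqqqpq
  sorted[3] = pqpp$qqqq
  sorted[4] = qpp$qqqqp
  sorted[5] = qpqpp$qqq
  sorted[6] = qqpqpp$qq
  sorted[7] = qqqpqpp$q
  sorted[8] = qqqqpqpp$
sorted[5] = qpqpp$qqq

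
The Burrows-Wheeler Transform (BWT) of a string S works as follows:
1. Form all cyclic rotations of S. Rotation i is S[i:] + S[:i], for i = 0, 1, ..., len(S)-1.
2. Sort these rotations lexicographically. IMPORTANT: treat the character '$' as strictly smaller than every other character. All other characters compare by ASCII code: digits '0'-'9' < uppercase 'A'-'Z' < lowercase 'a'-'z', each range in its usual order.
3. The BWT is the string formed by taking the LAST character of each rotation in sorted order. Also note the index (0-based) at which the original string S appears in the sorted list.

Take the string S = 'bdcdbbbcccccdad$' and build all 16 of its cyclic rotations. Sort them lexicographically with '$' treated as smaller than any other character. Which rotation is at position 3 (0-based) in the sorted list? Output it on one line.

All 16 rotations (rotation i = S[i:]+S[:i]):
  rot[0] = bdcdbbbcccccdad$
  rot[1] = dcdbbbcccccdad$b
  rot[2] = cdbbbcccccdad$bd
  rot[3] = dbbbcccccdad$bdc
  rot[4] = bbbcccccdad$bdcd
  rot[5] = bbcccccdad$bdcdb
  rot[6] = bcccccdad$bdcdbb
  rot[7] = cccccdad$bdcdbbb
  rot[8] = ccccdad$bdcdbbbc
  rot[9] = cccdad$bdcdbbbcc
  rot[10] = ccdad$bdcdbbbccc
  rot[11] = cdad$bdcdbbbcccc
  rot[12] = dad$bdcdbbbccccc
  rot[13] = ad$bdcdbbbcccccd
  rot[14] = d$bdcdbbbcccccda
  rot[15] = $bdcdbbbcccccdad
Sorted (with $ < everything):
  sorted[0] = $bdcdbbbcccccdad
  sorted[1] = ad$bdcdbbbcccccd
  sorted[2] = bbbcccccdad$bdcd
  sorted[3] = bbcccccdad$bdcdb
  sorted[4] = bcccccdad$bdcdbb
  sorted[5] = bdcdbbbcccccdad$
  sorted[6] = cccccdad$bdcdbbb
  sorted[7] = ccccdad$bdcdbbbc
  sorted[8] = cccdad$bdcdbbbcc
  sorted[9] = ccdad$bdcdbbbccc
  sorted[10] = cdad$bdcdbbbcccc
  sorted[11] = cdbbbcccccdad$bd
  sorted[12] = d$bdcdbbbcccccda
  sorted[13] = dad$bdcdbbbccccc
  sorted[14] = dbbbcccccdad$bdc
  sorted[15] = dcdbbbcccccdad$b
sorted[3] = bbcccccdad$bdcdb

Answer: bbcccccdad$bdcdb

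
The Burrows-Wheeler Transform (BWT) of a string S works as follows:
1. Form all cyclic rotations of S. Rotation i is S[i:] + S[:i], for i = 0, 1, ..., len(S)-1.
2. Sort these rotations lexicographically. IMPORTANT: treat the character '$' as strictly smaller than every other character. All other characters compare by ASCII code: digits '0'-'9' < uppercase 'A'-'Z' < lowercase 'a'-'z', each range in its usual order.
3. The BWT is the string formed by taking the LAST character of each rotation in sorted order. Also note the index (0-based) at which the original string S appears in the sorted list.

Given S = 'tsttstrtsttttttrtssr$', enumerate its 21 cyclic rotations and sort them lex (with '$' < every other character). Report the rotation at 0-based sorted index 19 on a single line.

All 21 rotations (rotation i = S[i:]+S[:i]):
  rot[0] = tsttstrtsttttttrtssr$
  rot[1] = sttstrtsttttttrtssr$t
  rot[2] = ttstrtsttttttrtssr$ts
  rot[3] = tstrtsttttttrtssr$tst
  rot[4] = strtsttttttrtssr$tstt
  rot[5] = trtsttttttrtssr$tstts
  rot[6] = rtsttttttrtssr$tsttst
  rot[7] = tsttttttrtssr$tsttstr
  rot[8] = sttttttrtssr$tsttstrt
  rot[9] = ttttttrtssr$tsttstrts
  rot[10] = tttttrtssr$tsttstrtst
  rot[11] = ttttrtssr$tsttstrtstt
  rot[12] = tttrtssr$tsttstrtsttt
  rot[13] = ttrtssr$tsttstrtstttt
  rot[14] = trtssr$tsttstrtsttttt
  rot[15] = rtssr$tsttstrtstttttt
  rot[16] = tssr$tsttstrtsttttttr
  rot[17] = ssr$tsttstrtsttttttrt
  rot[18] = sr$tsttstrtsttttttrts
  rot[19] = r$tsttstrtsttttttrtss
  rot[20] = $tsttstrtsttttttrtssr
Sorted (with $ < everything):
  sorted[0] = $tsttstrtsttttttrtssr
  sorted[1] = r$tsttstrtsttttttrtss
  sorted[2] = rtssr$tsttstrtstttttt
  sorted[3] = rtsttttttrtssr$tsttst
  sorted[4] = sr$tsttstrtsttttttrts
  sorted[5] = ssr$tsttstrtsttttttrt
  sorted[6] = strtsttttttrtssr$tstt
  sorted[7] = sttstrtsttttttrtssr$t
  sorted[8] = sttttttrtssr$tsttstrt
  sorted[9] = trtssr$tsttstrtsttttt
  sorted[10] = trtsttttttrtssr$tstts
  sorted[11] = tssr$tsttstrtsttttttr
  sorted[12] = tstrtsttttttrtssr$tst
  sorted[13] = tsttstrtsttttttrtssr$
  sorted[14] = tsttttttrtssr$tsttstr
  sorted[15] = ttrtssr$tsttstrtstttt
  sorted[16] = ttstrtsttttttrtssr$ts
  sorted[17] = tttrtssr$tsttstrtsttt
  sorted[18] = ttttrtssr$tsttstrtstt
  sorted[19] = tttttrtssr$tsttstrtst
  sorted[20] = ttttttrtssr$tsttstrts
sorted[19] = tttttrtssr$tsttstrtst

Answer: tttttrtssr$tsttstrtst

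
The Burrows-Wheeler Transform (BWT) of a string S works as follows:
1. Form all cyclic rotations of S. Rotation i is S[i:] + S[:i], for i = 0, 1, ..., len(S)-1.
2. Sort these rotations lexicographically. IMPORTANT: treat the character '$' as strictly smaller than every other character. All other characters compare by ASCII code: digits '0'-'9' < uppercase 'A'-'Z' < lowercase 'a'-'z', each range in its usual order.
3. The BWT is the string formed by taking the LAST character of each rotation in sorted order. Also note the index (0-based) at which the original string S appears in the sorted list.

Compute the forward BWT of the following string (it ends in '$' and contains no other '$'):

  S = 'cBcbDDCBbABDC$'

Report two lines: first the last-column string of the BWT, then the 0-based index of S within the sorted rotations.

All 14 rotations (rotation i = S[i:]+S[:i]):
  rot[0] = cBcbDDCBbABDC$
  rot[1] = BcbDDCBbABDC$c
  rot[2] = cbDDCBbABDC$cB
  rot[3] = bDDCBbABDC$cBc
  rot[4] = DDCBbABDC$cBcb
  rot[5] = DCBbABDC$cBcbD
  rot[6] = CBbABDC$cBcbDD
  rot[7] = BbABDC$cBcbDDC
  rot[8] = bABDC$cBcbDDCB
  rot[9] = ABDC$cBcbDDCBb
  rot[10] = BDC$cBcbDDCBbA
  rot[11] = DC$cBcbDDCBbAB
  rot[12] = C$cBcbDDCBbABD
  rot[13] = $cBcbDDCBbABDC
Sorted (with $ < everything):
  sorted[0] = $cBcbDDCBbABDC  (last char: 'C')
  sorted[1] = ABDC$cBcbDDCBb  (last char: 'b')
  sorted[2] = BDC$cBcbDDCBbA  (last char: 'A')
  sorted[3] = BbABDC$cBcbDDC  (last char: 'C')
  sorted[4] = BcbDDCBbABDC$c  (last char: 'c')
  sorted[5] = C$cBcbDDCBbABD  (last char: 'D')
  sorted[6] = CBbABDC$cBcbDD  (last char: 'D')
  sorted[7] = DC$cBcbDDCBbAB  (last char: 'B')
  sorted[8] = DCBbABDC$cBcbD  (last char: 'D')
  sorted[9] = DDCBbABDC$cBcb  (last char: 'b')
  sorted[10] = bABDC$cBcbDDCB  (last char: 'B')
  sorted[11] = bDDCBbABDC$cBc  (last char: 'c')
  sorted[12] = cBcbDDCBbABDC$  (last char: '$')
  sorted[13] = cbDDCBbABDC$cB  (last char: 'B')
Last column: CbACcDDBDbBc$B
Original string S is at sorted index 12

Answer: CbACcDDBDbBc$B
12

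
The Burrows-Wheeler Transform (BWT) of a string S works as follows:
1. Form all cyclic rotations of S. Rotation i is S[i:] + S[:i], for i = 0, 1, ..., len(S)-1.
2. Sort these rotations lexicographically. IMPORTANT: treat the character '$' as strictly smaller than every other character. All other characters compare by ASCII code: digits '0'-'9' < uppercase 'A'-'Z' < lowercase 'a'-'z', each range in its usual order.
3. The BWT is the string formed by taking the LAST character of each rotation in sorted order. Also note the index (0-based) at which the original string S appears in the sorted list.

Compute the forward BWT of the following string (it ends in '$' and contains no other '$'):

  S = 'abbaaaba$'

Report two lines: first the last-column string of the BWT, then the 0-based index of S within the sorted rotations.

Answer: abbaa$aba
5

Derivation:
All 9 rotations (rotation i = S[i:]+S[:i]):
  rot[0] = abbaaaba$
  rot[1] = bbaaaba$a
  rot[2] = baaaba$ab
  rot[3] = aaaba$abb
  rot[4] = aaba$abba
  rot[5] = aba$abbaa
  rot[6] = ba$abbaaa
  rot[7] = a$abbaaab
  rot[8] = $abbaaaba
Sorted (with $ < everything):
  sorted[0] = $abbaaaba  (last char: 'a')
  sorted[1] = a$abbaaab  (last char: 'b')
  sorted[2] = aaaba$abb  (last char: 'b')
  sorted[3] = aaba$abba  (last char: 'a')
  sorted[4] = aba$abbaa  (last char: 'a')
  sorted[5] = abbaaaba$  (last char: '$')
  sorted[6] = ba$abbaaa  (last char: 'a')
  sorted[7] = baaaba$ab  (last char: 'b')
  sorted[8] = bbaaaba$a  (last char: 'a')
Last column: abbaa$aba
Original string S is at sorted index 5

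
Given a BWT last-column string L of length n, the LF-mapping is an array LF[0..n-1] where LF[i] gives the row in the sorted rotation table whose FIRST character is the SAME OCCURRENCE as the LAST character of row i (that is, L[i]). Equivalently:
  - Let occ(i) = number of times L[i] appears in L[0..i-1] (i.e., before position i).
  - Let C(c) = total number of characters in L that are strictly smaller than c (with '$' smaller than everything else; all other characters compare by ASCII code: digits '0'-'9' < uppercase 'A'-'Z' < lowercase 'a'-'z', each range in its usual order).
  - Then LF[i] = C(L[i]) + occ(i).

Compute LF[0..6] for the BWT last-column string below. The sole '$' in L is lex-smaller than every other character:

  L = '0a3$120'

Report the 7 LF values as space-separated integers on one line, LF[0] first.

Char counts: '$':1, '0':2, '1':1, '2':1, '3':1, 'a':1
C (first-col start): C('$')=0, C('0')=1, C('1')=3, C('2')=4, C('3')=5, C('a')=6
L[0]='0': occ=0, LF[0]=C('0')+0=1+0=1
L[1]='a': occ=0, LF[1]=C('a')+0=6+0=6
L[2]='3': occ=0, LF[2]=C('3')+0=5+0=5
L[3]='$': occ=0, LF[3]=C('$')+0=0+0=0
L[4]='1': occ=0, LF[4]=C('1')+0=3+0=3
L[5]='2': occ=0, LF[5]=C('2')+0=4+0=4
L[6]='0': occ=1, LF[6]=C('0')+1=1+1=2

Answer: 1 6 5 0 3 4 2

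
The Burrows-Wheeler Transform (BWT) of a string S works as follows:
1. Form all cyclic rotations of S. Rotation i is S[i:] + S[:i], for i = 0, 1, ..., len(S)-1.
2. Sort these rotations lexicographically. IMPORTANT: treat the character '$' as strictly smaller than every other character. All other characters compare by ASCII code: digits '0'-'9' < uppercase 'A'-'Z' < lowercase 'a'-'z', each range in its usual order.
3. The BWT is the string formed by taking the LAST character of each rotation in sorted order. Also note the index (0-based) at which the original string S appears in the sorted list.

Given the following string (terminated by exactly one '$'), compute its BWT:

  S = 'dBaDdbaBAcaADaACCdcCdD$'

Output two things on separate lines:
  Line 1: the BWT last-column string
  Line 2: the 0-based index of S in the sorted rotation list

Answer: DaaBadAcCdAaDcbBddA$CDC
19

Derivation:
All 23 rotations (rotation i = S[i:]+S[:i]):
  rot[0] = dBaDdbaBAcaADaACCdcCdD$
  rot[1] = BaDdbaBAcaADaACCdcCdD$d
  rot[2] = aDdbaBAcaADaACCdcCdD$dB
  rot[3] = DdbaBAcaADaACCdcCdD$dBa
  rot[4] = dbaBAcaADaACCdcCdD$dBaD
  rot[5] = baBAcaADaACCdcCdD$dBaDd
  rot[6] = aBAcaADaACCdcCdD$dBaDdb
  rot[7] = BAcaADaACCdcCdD$dBaDdba
  rot[8] = AcaADaACCdcCdD$dBaDdbaB
  rot[9] = caADaACCdcCdD$dBaDdbaBA
  rot[10] = aADaACCdcCdD$dBaDdbaBAc
  rot[11] = ADaACCdcCdD$dBaDdbaBAca
  rot[12] = DaACCdcCdD$dBaDdbaBAcaA
  rot[13] = aACCdcCdD$dBaDdbaBAcaAD
  rot[14] = ACCdcCdD$dBaDdbaBAcaADa
  rot[15] = CCdcCdD$dBaDdbaBAcaADaA
  rot[16] = CdcCdD$dBaDdbaBAcaADaAC
  rot[17] = dcCdD$dBaDdbaBAcaADaACC
  rot[18] = cCdD$dBaDdbaBAcaADaACCd
  rot[19] = CdD$dBaDdbaBAcaADaACCdc
  rot[20] = dD$dBaDdbaBAcaADaACCdcC
  rot[21] = D$dBaDdbaBAcaADaACCdcCd
  rot[22] = $dBaDdbaBAcaADaACCdcCdD
Sorted (with $ < everything):
  sorted[0] = $dBaDdbaBAcaADaACCdcCdD  (last char: 'D')
  sorted[1] = ACCdcCdD$dBaDdbaBAcaADa  (last char: 'a')
  sorted[2] = ADaACCdcCdD$dBaDdbaBAca  (last char: 'a')
  sorted[3] = AcaADaACCdcCdD$dBaDdbaB  (last char: 'B')
  sorted[4] = BAcaADaACCdcCdD$dBaDdba  (last char: 'a')
  sorted[5] = BaDdbaBAcaADaACCdcCdD$d  (last char: 'd')
  sorted[6] = CCdcCdD$dBaDdbaBAcaADaA  (last char: 'A')
  sorted[7] = CdD$dBaDdbaBAcaADaACCdc  (last char: 'c')
  sorted[8] = CdcCdD$dBaDdbaBAcaADaAC  (last char: 'C')
  sorted[9] = D$dBaDdbaBAcaADaACCdcCd  (last char: 'd')
  sorted[10] = DaACCdcCdD$dBaDdbaBAcaA  (last char: 'A')
  sorted[11] = DdbaBAcaADaACCdcCdD$dBa  (last char: 'a')
  sorted[12] = aACCdcCdD$dBaDdbaBAcaAD  (last char: 'D')
  sorted[13] = aADaACCdcCdD$dBaDdbaBAc  (last char: 'c')
  sorted[14] = aBAcaADaACCdcCdD$dBaDdb  (last char: 'b')
  sorted[15] = aDdbaBAcaADaACCdcCdD$dB  (last char: 'B')
  sorted[16] = baBAcaADaACCdcCdD$dBaDd  (last char: 'd')
  sorted[17] = cCdD$dBaDdbaBAcaADaACCd  (last char: 'd')
  sorted[18] = caADaACCdcCdD$dBaDdbaBA  (last char: 'A')
  sorted[19] = dBaDdbaBAcaADaACCdcCdD$  (last char: '$')
  sorted[20] = dD$dBaDdbaBAcaADaACCdcC  (last char: 'C')
  sorted[21] = dbaBAcaADaACCdcCdD$dBaD  (last char: 'D')
  sorted[22] = dcCdD$dBaDdbaBAcaADaACC  (last char: 'C')
Last column: DaaBadAcCdAaDcbBddA$CDC
Original string S is at sorted index 19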